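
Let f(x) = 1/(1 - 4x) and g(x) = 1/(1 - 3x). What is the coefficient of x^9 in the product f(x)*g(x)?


The coefficient of x^n in f*g is the Cauchy product: sum_{k=0}^{n} a^k * b^(n-k).
With a=4, b=3, n=9:
sum_{k=0}^{9} 4^k * 3^(9-k)
= 989527

989527


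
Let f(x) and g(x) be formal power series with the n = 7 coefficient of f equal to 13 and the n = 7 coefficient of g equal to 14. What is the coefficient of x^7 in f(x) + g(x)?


Addition of formal power series is termwise.
The coefficient of x^7 in f + g = 13 + 14
= 27

27


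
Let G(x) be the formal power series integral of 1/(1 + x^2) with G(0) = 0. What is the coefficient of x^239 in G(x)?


1/(1 + x^2) = sum_{j>=0} (-1)^j x^(2j). Integrating termwise with G(0) = 0:
G(x) = sum_{j>=0} (-1)^j x^(2j+1) / (2j+1) = arctan(x).
Only odd powers are nonzero. For x^239 write 239 = 2*119 + 1, giving
(-1)^119 / 239 = -1/239 = -1/239.

-1/239


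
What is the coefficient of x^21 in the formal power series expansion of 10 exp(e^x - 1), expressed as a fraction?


exp(e^x - 1) is the exponential generating function for the Bell numbers Bell_k: exp(e^x - 1) = sum_{k>=0} Bell_k x^k / k!.
So the coefficient of x^21 in 10 exp(e^x - 1) is 10 Bell_21 / 21!.
Computing: Bell_21 = 474869816156751 and 21! = 51090942171709440000, giving
10 * 474869816156751/51090942171709440000 = 158289938718917/1703031405723648000.

158289938718917/1703031405723648000


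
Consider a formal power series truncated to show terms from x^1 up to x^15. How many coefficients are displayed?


From x^1 to x^15 inclusive, the count is 15 - 1 + 1 = 15.

15


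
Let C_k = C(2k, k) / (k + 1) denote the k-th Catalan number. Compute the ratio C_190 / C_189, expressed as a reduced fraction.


Using C_k = (2k)! / (k! (k+1)!), the ratio C_{k+1}/C_k simplifies to
C_{k+1}/C_k = [(2k+2)! / ((k+1)! (k+2)!)] * [k! (k+1)! / (2k)!]
 = (2k+2)(2k+1) / ((k+1)(k+2)) = 2(2k+1) / (k+2).
For k = 189: 2(2*189 + 1) / (189 + 2) = 758/191 = 758/191.

758/191


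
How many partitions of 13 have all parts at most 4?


Using the generating function (1-x)^(-1)(1-x^2)^(-1)...(1-x^4)^(-1),
the coefficient of x^13 counts these restricted partitions.
Result = 39

39


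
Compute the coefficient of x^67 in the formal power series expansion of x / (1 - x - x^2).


Let f(x) = sum_{k>=0} a_k x^k. Multiplying f(x) * (1 - x - x^2) = x and matching coefficients gives a_0 = 0, a_1 = 1, and a_k = a_{k-1} + a_{k-2} for k >= 2. These are the Fibonacci numbers F_k.
Iterating from F_0 = 0, F_1 = 1:
F_0=0, F_1=1, F_2=1, F_3=2, F_4=3, F_5=5, F_6=8, F_7=13, F_8=21, F_9=34, ...
F_67 = 44945570212853.

44945570212853


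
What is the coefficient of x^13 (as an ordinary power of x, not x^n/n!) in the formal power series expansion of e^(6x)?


The exponential series is e^y = sum_{k>=0} y^k / k!. Substituting y = 6x gives
e^(6x) = sum_{k>=0} 6^k x^k / k!.
So the coefficient of x^n is a^n/n! with a = 6, n = 13:
6^13 / 13! = 13060694016/6227020800 = 52488/25025

52488/25025


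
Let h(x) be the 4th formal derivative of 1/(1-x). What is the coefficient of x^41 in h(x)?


Differentiating 4 times: d^4/dx^4 [1/(1-x)] = 4!/(1-x)^5.
The expansion 1/(1-x)^5 = sum_{k>=0} C(k+4, 4) x^k, so the coefficient of x^n in 4!/(1-x)^5 is 4! * C(n+4, 4).
For n = 41: 24 * C(45, 4) = 24 * 148995 = 3575880

3575880


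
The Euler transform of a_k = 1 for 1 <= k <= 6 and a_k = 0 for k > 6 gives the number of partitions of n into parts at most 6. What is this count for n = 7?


Partitions of 7 into parts at most 6:
Using generating function (1-x)^(-1)(1-x^2)^(-1)...(1-x^6)^(-1),
the coefficient of x^7 = 14

14


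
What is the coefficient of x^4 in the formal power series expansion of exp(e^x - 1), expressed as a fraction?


exp(e^x - 1) is the exponential generating function for the Bell numbers Bell_k: exp(e^x - 1) = sum_{k>=0} Bell_k x^k / k!.
So the coefficient of x^4 in exp(e^x - 1) is Bell_4 / 4!.
Computing: Bell_4 = 15 and 4! = 24, giving
15/24 = 5/8.

5/8


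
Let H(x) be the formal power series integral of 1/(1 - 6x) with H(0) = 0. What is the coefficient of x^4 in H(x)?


1/(1 - 6x) = sum_{k>=0} 6^k x^k. Integrating termwise with H(0) = 0:
H(x) = sum_{k>=0} 6^k x^(k+1) / (k+1) = sum_{m>=1} 6^(m-1) x^m / m.
For m = 4: 6^3/4 = 216/4 = 54.

54


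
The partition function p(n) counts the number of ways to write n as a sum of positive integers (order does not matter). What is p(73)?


Using the generating function prod_{k>=1} 1/(1-x^k), we compute p(73).
By dynamic programming over parts 1 through 73:
p(73) = 6185689

6185689


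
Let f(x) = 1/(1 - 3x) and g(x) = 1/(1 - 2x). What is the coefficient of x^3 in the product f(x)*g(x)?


The coefficient of x^n in f*g is the Cauchy product: sum_{k=0}^{n} a^k * b^(n-k).
With a=3, b=2, n=3:
sum_{k=0}^{3} 3^k * 2^(3-k)
= 65

65


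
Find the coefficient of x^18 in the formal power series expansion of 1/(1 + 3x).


Write 1/(1 + c x) = 1/(1 - (-c) x) and apply the geometric-series identity
1/(1 - y) = sum_{k>=0} y^k to get 1/(1 + c x) = sum_{k>=0} (-c)^k x^k.
So the coefficient of x^k is (-c)^k = (-1)^k * c^k.
Here c = 3 and k = 18:
(-3)^18 = 1 * 387420489 = 387420489

387420489


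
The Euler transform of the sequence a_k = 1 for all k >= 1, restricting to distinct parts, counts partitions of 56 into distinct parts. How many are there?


Partitions of 56 into distinct parts can be computed via generating function.
Product (1+x)(1+x^2)(1+x^3)...
The coefficient of x^56 = 7108

7108


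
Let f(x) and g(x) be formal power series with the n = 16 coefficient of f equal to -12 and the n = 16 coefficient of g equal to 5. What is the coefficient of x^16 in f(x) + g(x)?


Addition of formal power series is termwise.
The coefficient of x^16 in f + g = -12 + 5
= -7

-7


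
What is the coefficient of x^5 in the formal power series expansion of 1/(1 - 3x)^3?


The general identity 1/(1 - c x)^r = sum_{k>=0} c^k C(k + r - 1, r - 1) x^k follows by substituting y = c x into 1/(1 - y)^r = sum_{k>=0} C(k + r - 1, r - 1) y^k.
For c = 3, r = 3, k = 5:
3^5 * C(7, 2) = 243 * 21 = 5103.

5103


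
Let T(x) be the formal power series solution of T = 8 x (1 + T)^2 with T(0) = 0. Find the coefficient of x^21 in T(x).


Apply the Lagrange inversion formula: if T = 8 x * phi(T) with phi(t) = (1 + t)^2, then [x^n] T = 8^n * (1/n) [t^(n-1)] phi(t)^n = 8^n * (1/n) [t^(n-1)] (1 + t)^(2n) = 8^n * (1/n) C(2n, n-1).
Using the identity C(2n, n-1) = C(2n, n) * n / (n+1), the unscaled factor equals C(2n, n) / (n+1) = C_n, the n-th Catalan number.
For n = 21: C_21 = C(42, 21) / 22 = 538257874440/22 = 24466267020.
With the 8^21 = 9223372036854775808 factor, the coefficient is 9223372036854775808 * 24466267020 = 225661483078490225880764252160.

225661483078490225880764252160


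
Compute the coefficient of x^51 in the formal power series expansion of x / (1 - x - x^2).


Let f(x) = sum_{k>=0} a_k x^k. Multiplying f(x) * (1 - x - x^2) = x and matching coefficients gives a_0 = 0, a_1 = 1, and a_k = a_{k-1} + a_{k-2} for k >= 2. These are the Fibonacci numbers F_k.
Iterating from F_0 = 0, F_1 = 1:
F_0=0, F_1=1, F_2=1, F_3=2, F_4=3, F_5=5, F_6=8, F_7=13, F_8=21, F_9=34, ...
F_51 = 20365011074.

20365011074


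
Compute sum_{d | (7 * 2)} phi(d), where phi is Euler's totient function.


First, 7 * 2 = 14. One classical identity is sum_{d | n} phi(d) = n (each k in [1, n] has a unique gcd with n, and among the k's with gcd(k, n) = n/d there are phi(d) of them). So the sum equals 14. We also verify directly:
Divisors of 14: 1, 2, 7, 14.
phi values: 1, 1, 6, 6.
Sum = 14.

14


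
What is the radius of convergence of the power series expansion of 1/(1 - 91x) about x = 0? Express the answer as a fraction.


Expanding 1/(1 - 91x) = sum_{k>=0} 91^k x^k, the series converges when |91x| < 1, i.e., |x| < 1/91.
So the radius of convergence is 1/91 = 1/91.

1/91


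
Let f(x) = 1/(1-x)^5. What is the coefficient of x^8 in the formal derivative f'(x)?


Differentiate: d/dx [ 1/(1-x)^r ] = r / (1-x)^(r+1).
Here r = 5, so f'(x) = 5 / (1-x)^6.
The expansion of 1/(1-x)^(r+1) has coefficient of x^n equal to C(n+r, r).
So the coefficient of x^8 in f'(x) is
5 * C(13, 5) = 5 * 1287 = 6435

6435


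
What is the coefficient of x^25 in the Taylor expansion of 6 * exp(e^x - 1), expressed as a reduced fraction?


exp(e^x - 1) = sum_{k>=0} Bell_k x^k / k!, where Bell_k is the k-th Bell number.
So the coefficient of x^25 is 6 * Bell_25 / 25!.
Computing: Bell_25 = 4638590332229999353 and 25! = 15511210043330985984000000, giving
6 * 4638590332229999353/15511210043330985984000000 = 356814640940769181/198861667222192128000000.

356814640940769181/198861667222192128000000


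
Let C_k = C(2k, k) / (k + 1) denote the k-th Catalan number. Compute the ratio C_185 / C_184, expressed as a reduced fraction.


Using C_k = (2k)! / (k! (k+1)!), the ratio C_{k+1}/C_k simplifies to
C_{k+1}/C_k = [(2k+2)! / ((k+1)! (k+2)!)] * [k! (k+1)! / (2k)!]
 = (2k+2)(2k+1) / ((k+1)(k+2)) = 2(2k+1) / (k+2).
For k = 184: 2(2*184 + 1) / (184 + 2) = 738/186 = 123/31.

123/31


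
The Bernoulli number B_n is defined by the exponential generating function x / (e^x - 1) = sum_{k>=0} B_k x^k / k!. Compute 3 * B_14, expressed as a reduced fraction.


Bernoulli numbers can also be computed recursively via B_0 = 1 and sum_{j=0}^{m} C(m+1, j) B_j = 0 for m >= 1. Odd-index Bernoulli numbers vanish for k >= 3.
Computing B_14 = 7/6, so 3 * B_14 = 3 * 7/6 = 7/2.

7/2


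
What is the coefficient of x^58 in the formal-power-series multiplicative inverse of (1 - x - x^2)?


Let the inverse be f(x) = sum_{k>=0} a_k x^k. From f(x) * (1 - x - x^2) = 1 and matching coefficients:
 x^0: a_0 = 1.
 x^1: a_1 - a_0 = 0, so a_1 = 1.
 x^k (k >= 2): a_k - a_{k-1} - a_{k-2} = 0, i.e. a_k = a_{k-1} + a_{k-2}.
This is the Fibonacci-type recurrence shifted so that a_0 = a_1 = 1.
Iterating: a_0=1, a_1=1, a_2=2, a_3=3, a_4=5, a_5=8, a_6=13, a_7=21, a_8=34, a_9=55, ...
a_58 = 956722026041.

956722026041


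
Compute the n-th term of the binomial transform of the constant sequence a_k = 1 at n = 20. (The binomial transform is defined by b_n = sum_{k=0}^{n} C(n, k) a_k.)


With a_k = 1 for all k, b_n = sum_{k=0}^{n} C(n, k) = 2^n by the binomial theorem.
For n = 20: 2^20 = 1048576.

1048576


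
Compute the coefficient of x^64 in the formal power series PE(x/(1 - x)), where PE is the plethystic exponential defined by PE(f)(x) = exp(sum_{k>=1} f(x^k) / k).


For f(x) = x/(1 - x) we have
sum_{k>=1} f(x^k) / k = sum_{k>=1} (1/k) * x^k / (1 - x^k) = sum_{k, m >= 1} x^(k m) / k,
which after exponentiating simplifies to
PE(x/(1 - x)) = prod_{k>=1} 1 / (1 - x^k).
This is the generating function for the partition function p(n), so the coefficient of x^64 is p(64).
Computing p(64) by dynamic programming over parts 1, 2, ..., 64: p(64) = 1741630.

1741630


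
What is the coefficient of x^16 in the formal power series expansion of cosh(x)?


The Maclaurin series is cosh(t) = sum_{m>=0} t^(2m) / (2m)!, so substituting t = x, only even powers of x are nonzero, with coefficient of x^(2m) equal to 1 / (2m)!.
For x^16 the coefficient is 1/16! = 1/20922789888000 = 1/20922789888000.

1/20922789888000


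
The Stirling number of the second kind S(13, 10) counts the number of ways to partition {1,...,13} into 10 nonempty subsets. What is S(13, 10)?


Using the explicit formula S(n,k) = (1/k!) sum_{j=0}^{k} (-1)^(k-j) C(k,j) j^n:
S(13, 10) = 39325
Equivalently, S(n,k) is n! times the coefficient of x^n in the EGF (e^x - 1)^k / k!.

39325


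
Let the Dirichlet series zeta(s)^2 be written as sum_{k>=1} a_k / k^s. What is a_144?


The Dirichlet convolution of the constant function 1 with itself gives (1 * 1)(k) = sum_{d | k} 1 = d(k), the number of positive divisors of k.
Since zeta(s) = sum_{k>=1} 1/k^s, we have zeta(s)^2 = sum_{k>=1} d(k)/k^s, so a_k = d(k).
For k = 144: the divisors are 1, 2, 3, 4, 6, 8, 9, 12, 16, 18, 24, 36, 48, 72, 144.
Count = 15.

15


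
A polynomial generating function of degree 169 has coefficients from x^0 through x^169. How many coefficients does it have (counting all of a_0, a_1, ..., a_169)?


A polynomial of degree 169 takes the form a_0 + a_1 x + ... + a_169 x^169.
The number of coefficients is 169 + 1 = 170.

170


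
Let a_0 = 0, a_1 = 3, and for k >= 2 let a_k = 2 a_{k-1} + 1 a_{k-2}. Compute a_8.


Iterating the recurrence forward:
a_0 = 0
a_1 = 3
a_2 = 2*3 + 1*0 = 6
a_3 = 2*6 + 1*3 = 15
a_4 = 2*15 + 1*6 = 36
a_5 = 2*36 + 1*15 = 87
a_6 = 2*87 + 1*36 = 210
a_7 = 2*210 + 1*87 = 507
a_8 = 2*507 + 1*210 = 1224
So a_8 = 1224.

1224


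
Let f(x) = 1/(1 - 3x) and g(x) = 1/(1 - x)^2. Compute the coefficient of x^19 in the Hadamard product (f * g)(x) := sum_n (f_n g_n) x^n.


f has coefficients f_k = 3^k. For g = 1/(1 - x)^2 the coefficient is g_k = C(k + 1, 1) = k + 1. The Hadamard coefficient is (f * g)_k = 3^k * (k + 1).
For k = 19: 3^19 * 20 = 1162261467 * 20 = 23245229340.

23245229340


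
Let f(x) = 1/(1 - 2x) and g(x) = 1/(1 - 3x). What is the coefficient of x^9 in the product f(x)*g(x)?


The coefficient of x^n in f*g is the Cauchy product: sum_{k=0}^{n} a^k * b^(n-k).
With a=2, b=3, n=9:
sum_{k=0}^{9} 2^k * 3^(9-k)
= 58025

58025


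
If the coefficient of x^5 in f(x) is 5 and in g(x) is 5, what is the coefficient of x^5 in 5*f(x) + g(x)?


Scalar multiplication scales coefficients: 5 * 5 = 25.
Then add the g coefficient: 25 + 5
= 30

30


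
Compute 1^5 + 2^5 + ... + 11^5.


This power sum has a closed form given by Faulhaber's formula
sum_{k=1}^{m} k^p = (1 / (p + 1)) * sum_{j=0}^{p} C(p + 1, j) B_j m^(p + 1 - j),
but for small m direct computation is fastest:
1 + 32 + 243 + 1024 + 3125 + 7776 + 16807 + 32768 + 59049 + 100000 + 161051 = 381876.

381876


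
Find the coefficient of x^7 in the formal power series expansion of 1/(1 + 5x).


Write 1/(1 + c x) = 1/(1 - (-c) x) and apply the geometric-series identity
1/(1 - y) = sum_{k>=0} y^k to get 1/(1 + c x) = sum_{k>=0} (-c)^k x^k.
So the coefficient of x^k is (-c)^k = (-1)^k * c^k.
Here c = 5 and k = 7:
(-5)^7 = -1 * 78125 = -78125

-78125


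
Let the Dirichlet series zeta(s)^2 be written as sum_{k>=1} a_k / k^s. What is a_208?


The Dirichlet convolution of the constant function 1 with itself gives (1 * 1)(k) = sum_{d | k} 1 = d(k), the number of positive divisors of k.
Since zeta(s) = sum_{k>=1} 1/k^s, we have zeta(s)^2 = sum_{k>=1} d(k)/k^s, so a_k = d(k).
For k = 208: the divisors are 1, 2, 4, 8, 13, 16, 26, 52, 104, 208.
Count = 10.

10


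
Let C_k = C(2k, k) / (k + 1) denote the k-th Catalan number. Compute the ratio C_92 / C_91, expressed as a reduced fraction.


Using C_k = (2k)! / (k! (k+1)!), the ratio C_{k+1}/C_k simplifies to
C_{k+1}/C_k = [(2k+2)! / ((k+1)! (k+2)!)] * [k! (k+1)! / (2k)!]
 = (2k+2)(2k+1) / ((k+1)(k+2)) = 2(2k+1) / (k+2).
For k = 91: 2(2*91 + 1) / (91 + 2) = 366/93 = 122/31.

122/31


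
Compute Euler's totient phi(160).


phi(n) counts integers in [1, n] coprime to n. Using the multiplicative formula phi(n) = n * prod_{p | n} (1 - 1/p):
160 = 2^5 * 5, so
phi(160) = 160 * (1 - 1/2) * (1 - 1/5) = 64.

64


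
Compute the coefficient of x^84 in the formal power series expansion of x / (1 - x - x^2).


Let f(x) = sum_{k>=0} a_k x^k. Multiplying f(x) * (1 - x - x^2) = x and matching coefficients gives a_0 = 0, a_1 = 1, and a_k = a_{k-1} + a_{k-2} for k >= 2. These are the Fibonacci numbers F_k.
Iterating from F_0 = 0, F_1 = 1:
F_0=0, F_1=1, F_2=1, F_3=2, F_4=3, F_5=5, F_6=8, F_7=13, F_8=21, F_9=34, ...
F_84 = 160500643816367088.

160500643816367088


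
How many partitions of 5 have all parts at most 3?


Using the generating function (1-x)^(-1)(1-x^2)^(-1)(1-x^3)^(-1),
the coefficient of x^5 counts these restricted partitions.
Result = 5

5


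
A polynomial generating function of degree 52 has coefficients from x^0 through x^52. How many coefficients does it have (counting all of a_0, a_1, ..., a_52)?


A polynomial of degree 52 takes the form a_0 + a_1 x + ... + a_52 x^52.
The number of coefficients is 52 + 1 = 53.

53


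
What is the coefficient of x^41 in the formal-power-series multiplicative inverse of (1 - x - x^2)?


Let the inverse be f(x) = sum_{k>=0} a_k x^k. From f(x) * (1 - x - x^2) = 1 and matching coefficients:
 x^0: a_0 = 1.
 x^1: a_1 - a_0 = 0, so a_1 = 1.
 x^k (k >= 2): a_k - a_{k-1} - a_{k-2} = 0, i.e. a_k = a_{k-1} + a_{k-2}.
This is the Fibonacci-type recurrence shifted so that a_0 = a_1 = 1.
Iterating: a_0=1, a_1=1, a_2=2, a_3=3, a_4=5, a_5=8, a_6=13, a_7=21, a_8=34, a_9=55, ...
a_41 = 267914296.

267914296


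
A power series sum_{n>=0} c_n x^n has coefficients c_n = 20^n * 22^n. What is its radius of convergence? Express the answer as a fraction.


By the root test (Cauchy-Hadamard), the radius is R = 1 / limsup_n |c_n|^(1/n).
Here |c_n|^(1/n) = (20^n * 22^n)^(1/n) = 20 * 22 = 440 for all n.
So R = 1/440 = 1/440.

1/440


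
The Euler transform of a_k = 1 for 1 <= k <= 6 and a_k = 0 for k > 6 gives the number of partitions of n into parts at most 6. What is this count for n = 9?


Partitions of 9 into parts at most 6:
Using generating function (1-x)^(-1)(1-x^2)^(-1)...(1-x^6)^(-1),
the coefficient of x^9 = 26

26


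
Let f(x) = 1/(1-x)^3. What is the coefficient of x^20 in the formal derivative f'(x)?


Differentiate: d/dx [ 1/(1-x)^r ] = r / (1-x)^(r+1).
Here r = 3, so f'(x) = 3 / (1-x)^4.
The expansion of 1/(1-x)^(r+1) has coefficient of x^n equal to C(n+r, r).
So the coefficient of x^20 in f'(x) is
3 * C(23, 3) = 3 * 1771 = 5313

5313


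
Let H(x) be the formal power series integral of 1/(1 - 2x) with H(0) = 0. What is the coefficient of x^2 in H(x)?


1/(1 - 2x) = sum_{k>=0} 2^k x^k. Integrating termwise with H(0) = 0:
H(x) = sum_{k>=0} 2^k x^(k+1) / (k+1) = sum_{m>=1} 2^(m-1) x^m / m.
For m = 2: 2^1/2 = 2/2 = 1.

1


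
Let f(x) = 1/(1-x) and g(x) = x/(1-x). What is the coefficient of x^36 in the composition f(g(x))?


First simplify the composition: f(g(x)) = 1/(1 - x/(1-x)) = (1-x)/((1-x) - x) = (1-x)/(1-2x).
Now extract the coefficient. Write (1-x)/(1-2x) = 1/(1-2x) - x/(1-2x).
The coefficient of x^n in 1/(1-2x) is 2^n, and in x/(1-2x) is 2^(n-1) (for n >= 1).
So the coefficient of x^36 is 2^36 - 2^35 = 68719476736 - 34359738368 = 34359738368.

34359738368


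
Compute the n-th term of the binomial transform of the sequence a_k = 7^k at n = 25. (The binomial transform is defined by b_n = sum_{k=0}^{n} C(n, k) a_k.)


With a_k = 7^k, b_n = sum_{k=0}^{n} C(n, k) 7^k = (1 + 7)^n by the binomial theorem.
For n = 25: (1 + 7)^25 = 8^25 = 37778931862957161709568.

37778931862957161709568


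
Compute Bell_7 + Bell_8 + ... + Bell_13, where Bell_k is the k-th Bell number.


Recall Bell_k counts set partitions of a k-set (with Bell_0 = 1 by convention).
Bell_7 through Bell_13: 877, 4140, 21147, 115975, 678570, 4213597, 27644437
Sum = 877 + 4140 + 21147 + 115975 + 678570 + 4213597 + 27644437 = 32678743.

32678743


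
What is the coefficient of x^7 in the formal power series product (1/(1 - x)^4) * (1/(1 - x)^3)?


Combine the factors: (1/(1 - x)^4) * (1/(1 - x)^3) = 1/(1 - x)^7.
Then use 1/(1 - x)^r = sum_{k>=0} C(k + r - 1, r - 1) x^k with r = 7 and k = 7:
C(13, 6) = 1716.

1716


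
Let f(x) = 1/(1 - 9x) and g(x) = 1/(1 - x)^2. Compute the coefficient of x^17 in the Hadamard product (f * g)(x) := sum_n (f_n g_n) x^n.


f has coefficients f_k = 9^k. For g = 1/(1 - x)^2 the coefficient is g_k = C(k + 1, 1) = k + 1. The Hadamard coefficient is (f * g)_k = 9^k * (k + 1).
For k = 17: 9^17 * 18 = 16677181699666569 * 18 = 300189270593998242.

300189270593998242


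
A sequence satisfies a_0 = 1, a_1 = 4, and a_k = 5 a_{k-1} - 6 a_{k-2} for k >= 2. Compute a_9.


The characteristic equation is t^2 - 5 t + 6 = 0, with roots r_1 = 3 and r_2 = 2 (so c_1 = r_1 + r_2, c_2 = -r_1 r_2 as required).
One can use the closed form a_n = A r_1^n + B r_2^n, but direct iteration is more reliable:
a_0 = 1, a_1 = 4, a_2 = 14, a_3 = 46, a_4 = 146, a_5 = 454, a_6 = 1394, a_7 = 4246, a_8 = 12866, a_9 = 38854.
So a_9 = 38854.

38854


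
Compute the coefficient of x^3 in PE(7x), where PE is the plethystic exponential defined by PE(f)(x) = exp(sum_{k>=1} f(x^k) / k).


With f(x) = 7x, the exponent is sum_{k>=1} 7 x^k / k = 7 * (-ln(1 - x)). Exponentiating:
PE(7x) = exp(-7 ln(1 - x)) = 1/(1 - x)^7.
By the negative binomial expansion, [x^n] 1/(1 - x)^7 = C(n + 6, 6).
For n = 3: C(9, 6) = 84.

84


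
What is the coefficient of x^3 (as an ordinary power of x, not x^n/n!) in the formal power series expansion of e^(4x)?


The exponential series is e^y = sum_{k>=0} y^k / k!. Substituting y = 4x gives
e^(4x) = sum_{k>=0} 4^k x^k / k!.
So the coefficient of x^n is a^n/n! with a = 4, n = 3:
4^3 / 3! = 64/6 = 32/3

32/3


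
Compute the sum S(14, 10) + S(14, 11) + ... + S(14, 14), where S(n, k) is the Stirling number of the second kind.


By definition, S(n, k) counts partitions of an n-set into exactly k nonempty blocks.
Computing row n = 14 for k = 10..14:
S(14, k): 752752, 66066, 3367, 91, 1
Sum = 822277.

822277


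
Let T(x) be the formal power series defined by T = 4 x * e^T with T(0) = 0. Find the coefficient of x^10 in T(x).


Apply the Lagrange inversion formula: if T = 4 x * phi(T) with phi(t) = e^t, then
[x^n] T = 4^n * (1/n) [t^(n-1)] phi(t)^n = 4^n * (1/n) [t^(n-1)] e^(n t) = 4^n * (1/n) * n^(n-1) / (n-1)! = 4^n * n^(n-1) / n!.
When c = 1 this is the Cayley count of rooted labeled trees on n vertices, divided by n!.
For n = 10: 4^10 * 10^9 / 10! = 1048576 * 1000000000/3628800 = 163840000000/567.

163840000000/567


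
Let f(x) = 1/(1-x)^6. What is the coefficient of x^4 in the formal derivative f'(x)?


Differentiate: d/dx [ 1/(1-x)^r ] = r / (1-x)^(r+1).
Here r = 6, so f'(x) = 6 / (1-x)^7.
The expansion of 1/(1-x)^(r+1) has coefficient of x^n equal to C(n+r, r).
So the coefficient of x^4 in f'(x) is
6 * C(10, 6) = 6 * 210 = 1260

1260


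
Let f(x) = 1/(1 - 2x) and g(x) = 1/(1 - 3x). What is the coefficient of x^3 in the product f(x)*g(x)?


The coefficient of x^n in f*g is the Cauchy product: sum_{k=0}^{n} a^k * b^(n-k).
With a=2, b=3, n=3:
sum_{k=0}^{3} 2^k * 3^(3-k)
= 65

65


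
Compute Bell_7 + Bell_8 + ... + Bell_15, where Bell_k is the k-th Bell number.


Recall Bell_k counts set partitions of a k-set (with Bell_0 = 1 by convention).
Bell_7 through Bell_15: 877, 4140, 21147, 115975, 678570, 4213597, 27644437, 190899322, 1382958545
Sum = 877 + 4140 + 21147 + 115975 + 678570 + 4213597 + 27644437 + 190899322 + 1382958545 = 1606536610.

1606536610


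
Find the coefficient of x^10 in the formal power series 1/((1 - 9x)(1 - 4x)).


By partial fractions or Cauchy convolution:
The coefficient equals sum_{k=0}^{10} 9^k * 4^(10-k).
= 6275373061

6275373061


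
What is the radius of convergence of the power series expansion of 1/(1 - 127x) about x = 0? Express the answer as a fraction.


Expanding 1/(1 - 127x) = sum_{k>=0} 127^k x^k, the series converges when |127x| < 1, i.e., |x| < 1/127.
So the radius of convergence is 1/127 = 1/127.

1/127


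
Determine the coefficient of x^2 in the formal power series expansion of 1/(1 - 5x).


The geometric series identity gives 1/(1 - c x) = sum_{k>=0} c^k x^k, so the coefficient of x^k is c^k.
Here c = 5 and k = 2.
Computing: 5^2 = 25

25


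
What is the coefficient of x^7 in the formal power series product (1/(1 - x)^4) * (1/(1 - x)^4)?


Combine the factors: (1/(1 - x)^4) * (1/(1 - x)^4) = 1/(1 - x)^8.
Then use 1/(1 - x)^r = sum_{k>=0} C(k + r - 1, r - 1) x^k with r = 8 and k = 7:
C(14, 7) = 3432.

3432


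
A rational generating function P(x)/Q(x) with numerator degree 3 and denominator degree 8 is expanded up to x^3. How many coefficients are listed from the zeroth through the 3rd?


Expanding up to x^3 gives the coefficients for x^0, x^1, ..., x^3.
That is 3 + 1 = 4 coefficients in total.

4


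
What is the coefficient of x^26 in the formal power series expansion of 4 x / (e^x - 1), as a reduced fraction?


The exponential generating function for Bernoulli numbers is
x / (e^x - 1) = sum_{k>=0} B_k x^k / k!.
So the coefficient of x^26 in 4 x / (e^x - 1) is 4 B_26 / 26!.
Computing: B_26 = 8553103/6, 26! = 403291461126605635584000000, giving
4 * 8553103/6 / 403291461126605635584000000 = 657931/46533630129992957952000000.

657931/46533630129992957952000000


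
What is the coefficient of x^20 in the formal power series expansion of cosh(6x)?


The Maclaurin series is cosh(t) = sum_{m>=0} t^(2m) / (2m)!, so substituting t = 6x, only even powers of x are nonzero, with coefficient of x^(2m) equal to 6^(2m) / (2m)!.
For x^20 the coefficient is 6^20/20! = 3656158440062976/2432902008176640000 = 2125764/1414538125.

2125764/1414538125


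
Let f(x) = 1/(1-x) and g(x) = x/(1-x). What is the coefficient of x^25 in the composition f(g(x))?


First simplify the composition: f(g(x)) = 1/(1 - x/(1-x)) = (1-x)/((1-x) - x) = (1-x)/(1-2x).
Now extract the coefficient. Write (1-x)/(1-2x) = 1/(1-2x) - x/(1-2x).
The coefficient of x^n in 1/(1-2x) is 2^n, and in x/(1-2x) is 2^(n-1) (for n >= 1).
So the coefficient of x^25 is 2^25 - 2^24 = 33554432 - 16777216 = 16777216.

16777216


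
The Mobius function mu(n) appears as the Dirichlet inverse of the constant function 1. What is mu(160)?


160 has a squared prime factor, so mu(160) = 0.
Factorization reveals a repeated prime.

0


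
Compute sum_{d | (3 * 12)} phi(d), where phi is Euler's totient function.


First, 3 * 12 = 36. One classical identity is sum_{d | n} phi(d) = n (each k in [1, n] has a unique gcd with n, and among the k's with gcd(k, n) = n/d there are phi(d) of them). So the sum equals 36. We also verify directly:
Divisors of 36: 1, 2, 3, 4, 6, 9, 12, 18, 36.
phi values: 1, 1, 2, 2, 2, 6, 4, 6, 12.
Sum = 36.

36


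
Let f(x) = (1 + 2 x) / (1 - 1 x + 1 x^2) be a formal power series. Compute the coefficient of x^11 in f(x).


Write f(x) = sum_{k>=0} a_k x^k. Multiplying both sides by 1 - 1 x + 1 x^2 gives
(1 - 1 x + 1 x^2) sum_{k>=0} a_k x^k = 1 + 2 x.
Matching coefficients:
 x^0: a_0 = 1
 x^1: a_1 - 1 a_0 = 2  =>  a_1 = 1*1 + 2 = 3
 x^k (k >= 2): a_k = 1 a_{k-1} - 1 a_{k-2}.
Iterating: a_2 = 2, a_3 = -1, a_4 = -3, a_5 = -2, a_6 = 1, a_7 = 3, a_8 = 2, a_9 = -1, a_10 = -3, a_11 = -2.
So the coefficient of x^11 is -2.

-2


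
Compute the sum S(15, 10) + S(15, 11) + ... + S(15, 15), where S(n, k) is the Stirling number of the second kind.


By definition, S(n, k) counts partitions of an n-set into exactly k nonempty blocks.
Computing row n = 15 for k = 10..15:
S(15, k): 12662650, 1479478, 106470, 4550, 105, 1
Sum = 14253254.

14253254


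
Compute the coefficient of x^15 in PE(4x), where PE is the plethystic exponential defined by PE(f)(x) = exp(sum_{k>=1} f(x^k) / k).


With f(x) = 4x, the exponent is sum_{k>=1} 4 x^k / k = 4 * (-ln(1 - x)). Exponentiating:
PE(4x) = exp(-4 ln(1 - x)) = 1/(1 - x)^4.
By the negative binomial expansion, [x^n] 1/(1 - x)^4 = C(n + 3, 3).
For n = 15: C(18, 3) = 816.

816


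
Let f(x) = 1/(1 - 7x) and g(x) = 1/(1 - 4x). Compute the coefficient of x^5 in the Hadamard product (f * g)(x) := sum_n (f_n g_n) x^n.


f has coefficients f_k = 7^k and g has coefficients g_k = 4^k, so the Hadamard product has coefficient (f*g)_k = 7^k * 4^k = 28^k.
For k = 5: 28^5 = 17210368.

17210368


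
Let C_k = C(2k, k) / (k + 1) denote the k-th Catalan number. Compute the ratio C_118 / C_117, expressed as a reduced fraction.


Using C_k = (2k)! / (k! (k+1)!), the ratio C_{k+1}/C_k simplifies to
C_{k+1}/C_k = [(2k+2)! / ((k+1)! (k+2)!)] * [k! (k+1)! / (2k)!]
 = (2k+2)(2k+1) / ((k+1)(k+2)) = 2(2k+1) / (k+2).
For k = 117: 2(2*117 + 1) / (117 + 2) = 470/119 = 470/119.

470/119


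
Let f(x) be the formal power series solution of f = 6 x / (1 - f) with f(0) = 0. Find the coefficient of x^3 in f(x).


Apply Lagrange inversion: f = 6 x * phi(f) with phi(t) = 1/(1 - t), so
[x^n] f = 6^n * (1/n) [t^(n-1)] phi(t)^n = 6^n * (1/n) [t^(n-1)] (1 - t)^(-n) = 6^n * (1/n) C(2n - 2, n - 1) = 6^n * C_{n-1}.
For n = 3: C_2 = C(4, 2) / 3 = 6/3 = 2.
With the 6^3 = 216 factor, the coefficient is 216 * 2 = 432.

432


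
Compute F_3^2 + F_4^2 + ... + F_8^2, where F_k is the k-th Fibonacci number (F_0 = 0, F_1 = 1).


There is a standard identity sum_{k=0}^{N} F_k^2 = F_N * F_{N+1} (proved inductively from the telescoping relation F_k^2 = F_k F_{k+1} - F_{k-1} F_k). Then
sum_{k=3}^{8} F_k^2 = F_8 F_9 - F_2 F_3.
Computing: F_8 = 21, F_9 = 34, F_2 = 1, F_3 = 2.
Sum = 21 * 34 - 1 * 2 = 712.

712


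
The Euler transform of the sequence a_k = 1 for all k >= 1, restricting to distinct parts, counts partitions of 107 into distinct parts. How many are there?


Partitions of 107 into distinct parts can be computed via generating function.
Product (1+x)(1+x^2)(1+x^3)...
The coefficient of x^107 = 789640

789640


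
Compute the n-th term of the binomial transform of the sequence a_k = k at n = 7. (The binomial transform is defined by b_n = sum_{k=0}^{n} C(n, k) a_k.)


With a_k = k, b_n = sum_{k=0}^{n} C(n, k) k. Using k * C(n, k) = n * C(n-1, k-1) gives b_n = n * sum_{k>=1} C(n-1, k-1) = n * 2^(n-1).
For n = 7: 7 * 2^6 = 7 * 64 = 448.

448


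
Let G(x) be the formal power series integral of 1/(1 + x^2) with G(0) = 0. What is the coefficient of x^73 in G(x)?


1/(1 + x^2) = sum_{j>=0} (-1)^j x^(2j). Integrating termwise with G(0) = 0:
G(x) = sum_{j>=0} (-1)^j x^(2j+1) / (2j+1) = arctan(x).
Only odd powers are nonzero. For x^73 write 73 = 2*36 + 1, giving
(-1)^36 / 73 = 1/73 = 1/73.

1/73


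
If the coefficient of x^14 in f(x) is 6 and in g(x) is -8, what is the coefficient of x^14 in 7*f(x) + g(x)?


Scalar multiplication scales coefficients: 7 * 6 = 42.
Then add the g coefficient: 42 + -8
= 34

34


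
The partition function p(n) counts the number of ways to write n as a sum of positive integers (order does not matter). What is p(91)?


Using the generating function prod_{k>=1} 1/(1-x^k), we compute p(91).
By dynamic programming over parts 1 through 91:
p(91) = 64112359

64112359


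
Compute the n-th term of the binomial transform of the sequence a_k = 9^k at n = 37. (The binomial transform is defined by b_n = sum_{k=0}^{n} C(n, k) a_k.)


With a_k = 9^k, b_n = sum_{k=0}^{n} C(n, k) 9^k = (1 + 9)^n by the binomial theorem.
For n = 37: (1 + 9)^37 = 10^37 = 10000000000000000000000000000000000000.

10000000000000000000000000000000000000


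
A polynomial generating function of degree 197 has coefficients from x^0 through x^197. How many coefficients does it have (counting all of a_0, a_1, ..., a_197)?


A polynomial of degree 197 takes the form a_0 + a_1 x + ... + a_197 x^197.
The number of coefficients is 197 + 1 = 198.

198


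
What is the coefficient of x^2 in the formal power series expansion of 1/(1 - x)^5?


The expansion 1/(1 - x)^r = sum_{k>=0} C(k + r - 1, r - 1) x^k follows from the multiset / negative-binomial theorem (or from repeated differentiation of the geometric series).
For r = 5 and k = 2:
C(6, 4) = 720 / (24 * 2) = 15.

15


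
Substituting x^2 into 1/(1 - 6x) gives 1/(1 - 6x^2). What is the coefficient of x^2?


The coefficient of x^(2m) in 1/(1 - 6x^2) is 6^m.
With n = 2 = 2*1, the coefficient is 6^1 = 6.

6


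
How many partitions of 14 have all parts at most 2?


Using the generating function (1-x)^(-1)(1-x^2)^(-1),
the coefficient of x^14 counts these restricted partitions.
Result = 8

8


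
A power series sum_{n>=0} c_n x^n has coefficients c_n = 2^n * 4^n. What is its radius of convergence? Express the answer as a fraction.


By the root test (Cauchy-Hadamard), the radius is R = 1 / limsup_n |c_n|^(1/n).
Here |c_n|^(1/n) = (2^n * 4^n)^(1/n) = 2 * 4 = 8 for all n.
So R = 1/8 = 1/8.

1/8


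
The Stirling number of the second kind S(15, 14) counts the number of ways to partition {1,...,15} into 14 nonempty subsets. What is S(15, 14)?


Using the explicit formula S(n,k) = (1/k!) sum_{j=0}^{k} (-1)^(k-j) C(k,j) j^n:
S(15, 14) = 105
Equivalently, S(n,k) is n! times the coefficient of x^n in the EGF (e^x - 1)^k / k!.

105


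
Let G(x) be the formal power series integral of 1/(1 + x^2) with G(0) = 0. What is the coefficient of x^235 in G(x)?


1/(1 + x^2) = sum_{j>=0} (-1)^j x^(2j). Integrating termwise with G(0) = 0:
G(x) = sum_{j>=0} (-1)^j x^(2j+1) / (2j+1) = arctan(x).
Only odd powers are nonzero. For x^235 write 235 = 2*117 + 1, giving
(-1)^117 / 235 = -1/235 = -1/235.

-1/235


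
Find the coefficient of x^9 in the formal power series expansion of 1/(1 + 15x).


Write 1/(1 + c x) = 1/(1 - (-c) x) and apply the geometric-series identity
1/(1 - y) = sum_{k>=0} y^k to get 1/(1 + c x) = sum_{k>=0} (-c)^k x^k.
So the coefficient of x^k is (-c)^k = (-1)^k * c^k.
Here c = 15 and k = 9:
(-15)^9 = -1 * 38443359375 = -38443359375

-38443359375


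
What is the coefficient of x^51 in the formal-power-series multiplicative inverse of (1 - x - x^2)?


Let the inverse be f(x) = sum_{k>=0} a_k x^k. From f(x) * (1 - x - x^2) = 1 and matching coefficients:
 x^0: a_0 = 1.
 x^1: a_1 - a_0 = 0, so a_1 = 1.
 x^k (k >= 2): a_k - a_{k-1} - a_{k-2} = 0, i.e. a_k = a_{k-1} + a_{k-2}.
This is the Fibonacci-type recurrence shifted so that a_0 = a_1 = 1.
Iterating: a_0=1, a_1=1, a_2=2, a_3=3, a_4=5, a_5=8, a_6=13, a_7=21, a_8=34, a_9=55, ...
a_51 = 32951280099.

32951280099


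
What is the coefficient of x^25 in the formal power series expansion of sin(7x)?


The Maclaurin series is sin(t) = sum_{k>=0} (-1)^k t^(2k+1) / (2k+1)!, so substituting t = 7x, only odd powers of x are nonzero, with coefficient of x^(2k+1) equal to (-1)^k 7^(2k+1) / (2k+1)!.
Write 25 = 2*12 + 1, giving the coefficient (-1)^12 * 7^25 / 25! = 1341068619663964900807/15511210043330985984000000 = 3909821048582988049/45222186715250688000000.

3909821048582988049/45222186715250688000000


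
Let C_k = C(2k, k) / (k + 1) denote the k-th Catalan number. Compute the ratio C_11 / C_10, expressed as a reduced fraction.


Using C_k = (2k)! / (k! (k+1)!), the ratio C_{k+1}/C_k simplifies to
C_{k+1}/C_k = [(2k+2)! / ((k+1)! (k+2)!)] * [k! (k+1)! / (2k)!]
 = (2k+2)(2k+1) / ((k+1)(k+2)) = 2(2k+1) / (k+2).
For k = 10: 2(2*10 + 1) / (10 + 2) = 42/12 = 7/2.

7/2


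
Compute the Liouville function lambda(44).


The Liouville function is lambda(k) = (-1)^Omega(k), where Omega(k) counts the prime factors of k with multiplicity.
Factoring: 44 = 2 * 2 * 11, so Omega(44) = 3.
lambda(44) = (-1)^3 = -1.

-1


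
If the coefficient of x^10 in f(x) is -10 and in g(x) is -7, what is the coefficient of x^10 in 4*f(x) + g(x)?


Scalar multiplication scales coefficients: 4 * -10 = -40.
Then add the g coefficient: -40 + -7
= -47

-47


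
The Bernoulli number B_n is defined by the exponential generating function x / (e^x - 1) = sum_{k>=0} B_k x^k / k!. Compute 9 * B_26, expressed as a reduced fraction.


Bernoulli numbers can also be computed recursively via B_0 = 1 and sum_{j=0}^{m} C(m+1, j) B_j = 0 for m >= 1. Odd-index Bernoulli numbers vanish for k >= 3.
Computing B_26 = 8553103/6, so 9 * B_26 = 9 * 8553103/6 = 25659309/2.

25659309/2


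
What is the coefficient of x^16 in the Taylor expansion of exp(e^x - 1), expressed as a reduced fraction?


exp(e^x - 1) = sum_{k>=0} Bell_k x^k / k!, where Bell_k is the k-th Bell number.
So the coefficient of x^16 is Bell_16 / 16!.
Computing: Bell_16 = 10480142147 and 16! = 20922789888000, giving
10480142147/20922789888000 = 10480142147/20922789888000.

10480142147/20922789888000


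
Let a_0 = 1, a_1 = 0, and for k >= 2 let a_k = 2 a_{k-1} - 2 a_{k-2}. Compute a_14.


Iterating the recurrence forward:
a_0 = 1
a_1 = 0
a_2 = 2*0 - 2*1 = -2
a_3 = 2*-2 - 2*0 = -4
a_4 = 2*-4 - 2*-2 = -4
a_5 = 2*-4 - 2*-4 = 0
a_6 = 2*0 - 2*-4 = 8
a_7 = 2*8 - 2*0 = 16
a_8 = 2*16 - 2*8 = 16
a_9 = 2*16 - 2*16 = 0
a_10 = 2*0 - 2*16 = -32
a_11 = 2*-32 - 2*0 = -64
a_12 = 2*-64 - 2*-32 = -64
a_13 = 2*-64 - 2*-64 = 0
a_14 = 2*0 - 2*-64 = 128
So a_14 = 128.

128


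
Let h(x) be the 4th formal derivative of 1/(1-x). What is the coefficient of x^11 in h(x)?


Differentiating 4 times: d^4/dx^4 [1/(1-x)] = 4!/(1-x)^5.
The expansion 1/(1-x)^5 = sum_{k>=0} C(k+4, 4) x^k, so the coefficient of x^n in 4!/(1-x)^5 is 4! * C(n+4, 4).
For n = 11: 24 * C(15, 4) = 24 * 1365 = 32760

32760


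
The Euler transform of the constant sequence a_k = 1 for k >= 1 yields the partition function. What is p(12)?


The Euler transform converts the sequence a_k = 1 into the number of integer partitions.
Using the recurrence or dynamic programming:
p(12) = 77

77


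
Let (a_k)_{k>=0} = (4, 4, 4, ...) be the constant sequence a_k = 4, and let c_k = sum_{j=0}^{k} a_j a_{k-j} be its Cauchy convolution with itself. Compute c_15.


Since a_j = 4 for all j >= 0, the convolution sum becomes
c_k = sum_{j=0}^{k} 4 * 4 = 16 * (k + 1).
Equivalently, the generating function of (a_k) is 4/(1 - x) and its square is 16/(1 - x)^2 = sum_{k>=0} 16(k + 1) x^k.
For k = 15: 16 * 16 = 256.

256


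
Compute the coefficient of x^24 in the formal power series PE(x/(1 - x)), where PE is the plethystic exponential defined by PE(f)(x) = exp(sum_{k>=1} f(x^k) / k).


For f(x) = x/(1 - x) we have
sum_{k>=1} f(x^k) / k = sum_{k>=1} (1/k) * x^k / (1 - x^k) = sum_{k, m >= 1} x^(k m) / k,
which after exponentiating simplifies to
PE(x/(1 - x)) = prod_{k>=1} 1 / (1 - x^k).
This is the generating function for the partition function p(n), so the coefficient of x^24 is p(24).
Computing p(24) by dynamic programming over parts 1, 2, ..., 24: p(24) = 1575.

1575


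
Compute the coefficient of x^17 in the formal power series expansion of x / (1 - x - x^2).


Let f(x) = sum_{k>=0} a_k x^k. Multiplying f(x) * (1 - x - x^2) = x and matching coefficients gives a_0 = 0, a_1 = 1, and a_k = a_{k-1} + a_{k-2} for k >= 2. These are the Fibonacci numbers F_k.
Iterating from F_0 = 0, F_1 = 1:
F_0=0, F_1=1, F_2=1, F_3=2, F_4=3, F_5=5, F_6=8, F_7=13, F_8=21, F_9=34, ...
F_17 = 1597.

1597


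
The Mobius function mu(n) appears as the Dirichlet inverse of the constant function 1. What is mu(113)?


113 = 113 (all distinct primes).
mu(113) = (-1)^1 = -1

-1


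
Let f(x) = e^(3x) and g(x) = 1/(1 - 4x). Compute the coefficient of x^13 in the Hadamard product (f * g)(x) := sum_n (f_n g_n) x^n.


Expanding: f_k = 3^k/k! (from e^(3x)) and g_k = 4^k (from 1/(1 - 4x)). So the Hadamard coefficient (f * g)_k = 3^k 4^k / k! = (12)^k / k!.
For k = 13: 12^13/13! = 106993205379072/6227020800 = 429981696/25025.

429981696/25025


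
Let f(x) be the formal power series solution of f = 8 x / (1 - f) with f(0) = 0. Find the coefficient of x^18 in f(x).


Apply Lagrange inversion: f = 8 x * phi(f) with phi(t) = 1/(1 - t), so
[x^n] f = 8^n * (1/n) [t^(n-1)] phi(t)^n = 8^n * (1/n) [t^(n-1)] (1 - t)^(-n) = 8^n * (1/n) C(2n - 2, n - 1) = 8^n * C_{n-1}.
For n = 18: C_17 = C(34, 17) / 18 = 2333606220/18 = 129644790.
With the 8^18 = 18014398509481984 factor, the coefficient is 18014398509481984 * 129644790 = 2335472911738104824463360.

2335472911738104824463360


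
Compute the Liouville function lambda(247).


The Liouville function is lambda(k) = (-1)^Omega(k), where Omega(k) counts the prime factors of k with multiplicity.
Factoring: 247 = 13 * 19, so Omega(247) = 2.
lambda(247) = (-1)^2 = 1.

1


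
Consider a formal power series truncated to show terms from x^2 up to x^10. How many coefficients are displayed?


From x^2 to x^10 inclusive, the count is 10 - 2 + 1 = 9.

9


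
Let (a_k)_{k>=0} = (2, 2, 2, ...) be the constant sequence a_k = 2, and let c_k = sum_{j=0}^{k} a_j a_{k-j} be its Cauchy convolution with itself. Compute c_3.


Since a_j = 2 for all j >= 0, the convolution sum becomes
c_k = sum_{j=0}^{k} 2 * 2 = 4 * (k + 1).
Equivalently, the generating function of (a_k) is 2/(1 - x) and its square is 4/(1 - x)^2 = sum_{k>=0} 4(k + 1) x^k.
For k = 3: 4 * 4 = 16.

16
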